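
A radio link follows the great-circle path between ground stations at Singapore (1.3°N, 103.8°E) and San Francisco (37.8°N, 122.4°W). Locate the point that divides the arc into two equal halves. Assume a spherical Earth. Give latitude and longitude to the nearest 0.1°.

≈ (41.1°N, 155.3°E)

Convert each endpoint to a unit vector on the sphere (x = cos φ cos λ, y = cos φ sin λ, z = sin φ).
The central angle between the endpoints is δ = arccos(p₁·p₂) ≈ 2.133 rad (122.2°).
Interpolate at f = 1/2 with slerp weights a = sin((1−f)δ)/sin δ ≈ 1.035, b = sin(fδ)/sin δ ≈ 1.035.
p = a·p₁ + b·p₂ ≈ (-0.685, 0.314, 0.658); φ = arcsin(p_z) ≈ 41.11°, λ = atan2(p_y, p_x) ≈ 155.35°.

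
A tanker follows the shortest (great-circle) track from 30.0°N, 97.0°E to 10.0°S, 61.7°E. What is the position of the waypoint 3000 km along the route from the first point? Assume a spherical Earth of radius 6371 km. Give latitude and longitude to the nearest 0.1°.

Write both endpoints as unit vectors p₁, p₂ with components (cos φ cos λ, cos φ sin λ, sin φ).
The central angle between the endpoints is δ = arccos(p₁·p₂) ≈ 0.916 rad (52.5°). The total great-circle distance is δ·R ≈ 0.916 × 6371 ≈ 5834 km, so the target fraction is f = 3000/5834 ≈ 0.514.
Interpolate at f ≈ 0.514 with slerp weights a = sin((1−f)δ)/sin δ ≈ 0.543, b = sin(fδ)/sin δ ≈ 0.572.
p = a·p₁ + b·p₂ ≈ (0.210, 0.962, 0.172); φ = arcsin(p_z) ≈ 9.90°, λ = atan2(p_y, p_x) ≈ 77.70°.

≈ 9.9°N, 77.7°E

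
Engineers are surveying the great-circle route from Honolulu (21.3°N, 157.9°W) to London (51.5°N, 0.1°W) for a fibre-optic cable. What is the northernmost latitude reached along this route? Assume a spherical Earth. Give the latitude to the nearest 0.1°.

The great circle lies in the plane with unit normal n̂ = (p₁ × p₂)/|p₁ × p₂|.
Here n̂_z ≈ +0.226; the vertex latitude is φ_max = arccos|n̂_z| ≈ 76.9°.

≈ 76.9°N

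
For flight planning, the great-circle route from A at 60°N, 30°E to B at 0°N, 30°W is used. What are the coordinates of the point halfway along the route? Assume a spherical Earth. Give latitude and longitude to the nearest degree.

Write both endpoints as unit vectors p₁, p₂ with components (cos φ cos λ, cos φ sin λ, sin φ).
The central angle between the endpoints is δ = arccos(p₁·p₂) ≈ 1.318 rad (75.5°).
Interpolate at f = 1/2 with slerp weights a = sin((1−f)δ)/sin δ ≈ 0.632, b = sin(fδ)/sin δ ≈ 0.632.
p = a·p₁ + b·p₂ ≈ (0.822, -0.158, 0.548); φ = arcsin(p_z) ≈ 33.21°, λ = atan2(p_y, p_x) ≈ -10.89°.

≈ 33°N, 11°W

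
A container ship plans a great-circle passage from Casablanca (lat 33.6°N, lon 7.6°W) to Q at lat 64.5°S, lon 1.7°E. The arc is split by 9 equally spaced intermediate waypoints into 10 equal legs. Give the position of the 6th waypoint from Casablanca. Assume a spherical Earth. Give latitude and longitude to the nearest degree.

Write both endpoints as unit vectors p₁, p₂ with components (cos φ cos λ, cos φ sin λ, sin φ).
The central angle between the endpoints is δ = arccos(p₁·p₂) ≈ 1.717 rad (98.4°).
Interpolate at f = 6/10 with slerp weights a = sin((1−f)δ)/sin δ ≈ 0.641, b = sin(fδ)/sin δ ≈ 0.867.
p = a·p₁ + b·p₂ ≈ (0.902, -0.060, -0.428); φ = arcsin(p_z) ≈ -25.31°, λ = atan2(p_y, p_x) ≈ -3.78°.

≈ lat 25°S, lon 4°W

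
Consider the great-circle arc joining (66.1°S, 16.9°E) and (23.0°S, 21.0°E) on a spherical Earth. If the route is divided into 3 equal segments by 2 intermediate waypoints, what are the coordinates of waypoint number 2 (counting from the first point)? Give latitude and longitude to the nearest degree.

≈ (37°S, 20°E)

Convert each endpoint to a unit vector on the sphere (x = cos φ cos λ, y = cos φ sin λ, z = sin φ).
The central angle between the endpoints is δ = arccos(p₁·p₂) ≈ 0.754 rad (43.2°).
Interpolate at f = 2/3 with slerp weights a = sin((1−f)δ)/sin δ ≈ 0.363, b = sin(fδ)/sin δ ≈ 0.704.
p = a·p₁ + b·p₂ ≈ (0.746, 0.275, -0.607); φ = arcsin(p_z) ≈ -37.38°, λ = atan2(p_y, p_x) ≈ 20.24°.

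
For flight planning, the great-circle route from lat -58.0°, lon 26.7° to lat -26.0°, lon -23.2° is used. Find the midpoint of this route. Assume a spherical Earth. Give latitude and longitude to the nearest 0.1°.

Write both endpoints as unit vectors p₁, p₂ with components (cos φ cos λ, cos φ sin λ, sin φ).
The central angle between the endpoints is δ = arccos(p₁·p₂) ≈ 0.825 rad (47.3°).
Interpolate at f = 1/2 with slerp weights a = sin((1−f)δ)/sin δ ≈ 0.546, b = sin(fδ)/sin δ ≈ 0.546.
p = a·p₁ + b·p₂ ≈ (0.709, -0.063, -0.702); φ = arcsin(p_z) ≈ -44.60°, λ = atan2(p_y, p_x) ≈ -5.10°.

≈ lat -44.6°, lon -5.1°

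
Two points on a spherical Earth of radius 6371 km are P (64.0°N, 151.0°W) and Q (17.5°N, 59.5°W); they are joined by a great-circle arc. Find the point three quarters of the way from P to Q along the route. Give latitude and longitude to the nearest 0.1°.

Write both endpoints as unit vectors p₁, p₂ with components (cos φ cos λ, cos φ sin λ, sin φ).
The central angle between the endpoints is δ = arccos(p₁·p₂) ≈ 1.308 rad (75.0°).
Interpolate at f = 3/4 with slerp weights a = sin((1−f)δ)/sin δ ≈ 0.333, b = sin(fδ)/sin δ ≈ 0.861.
p = a·p₁ + b·p₂ ≈ (0.289, -0.778, 0.558); φ = arcsin(p_z) ≈ 33.91°, λ = atan2(p_y, p_x) ≈ -69.62°.

≈ (33.9°N, 69.6°W)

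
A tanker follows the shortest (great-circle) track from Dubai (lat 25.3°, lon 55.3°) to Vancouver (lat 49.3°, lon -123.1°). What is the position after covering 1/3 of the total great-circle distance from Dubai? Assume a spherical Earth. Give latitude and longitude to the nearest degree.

Write both endpoints as unit vectors p₁, p₂ with components (cos φ cos λ, cos φ sin λ, sin φ).
The central angle between the endpoints is δ = arccos(p₁·p₂) ≈ 1.839 rad (105.4°).
Interpolate at f = 1/3 with slerp weights a = sin((1−f)δ)/sin δ ≈ 0.976, b = sin(fδ)/sin δ ≈ 0.597.
p = a·p₁ + b·p₂ ≈ (0.290, 0.400, 0.870); φ = arcsin(p_z) ≈ 60.42°, λ = atan2(p_y, p_x) ≈ 54.04°.

≈ lat 60°, lon 54°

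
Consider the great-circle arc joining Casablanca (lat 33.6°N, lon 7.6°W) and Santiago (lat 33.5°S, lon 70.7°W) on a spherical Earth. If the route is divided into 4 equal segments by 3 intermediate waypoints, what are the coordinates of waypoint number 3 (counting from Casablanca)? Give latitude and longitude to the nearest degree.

≈ lat 17°S, lon 53°W

Write both endpoints as unit vectors p₁, p₂ with components (cos φ cos λ, cos φ sin λ, sin φ).
The central angle between the endpoints is δ = arccos(p₁·p₂) ≈ 1.562 rad (89.5°).
Interpolate at f = 3/4 with slerp weights a = sin((1−f)δ)/sin δ ≈ 0.381, b = sin(fδ)/sin δ ≈ 0.921.
p = a·p₁ + b·p₂ ≈ (0.568, -0.767, -0.298); φ = arcsin(p_z) ≈ -17.33°, λ = atan2(p_y, p_x) ≈ -53.47°.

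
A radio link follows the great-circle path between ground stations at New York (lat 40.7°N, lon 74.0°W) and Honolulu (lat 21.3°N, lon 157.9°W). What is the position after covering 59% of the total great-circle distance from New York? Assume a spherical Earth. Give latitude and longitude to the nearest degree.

Convert each endpoint to a unit vector on the sphere (x = cos φ cos λ, y = cos φ sin λ, z = sin φ).
The central angle between the endpoints is δ = arccos(p₁·p₂) ≈ 1.254 rad (71.8°).
Interpolate at f = 0.59 with slerp weights a = sin((1−f)δ)/sin δ ≈ 0.517, b = sin(fδ)/sin δ ≈ 0.709.
p = a·p₁ + b·p₂ ≈ (-0.504, -0.626, 0.595); φ = arcsin(p_z) ≈ 36.52°, λ = atan2(p_y, p_x) ≈ -128.86°.

≈ lat 37°N, lon 129°W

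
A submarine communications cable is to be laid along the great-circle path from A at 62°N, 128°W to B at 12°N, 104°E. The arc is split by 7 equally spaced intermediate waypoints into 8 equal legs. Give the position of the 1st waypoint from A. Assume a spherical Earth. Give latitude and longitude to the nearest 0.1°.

Write both endpoints as unit vectors p₁, p₂ with components (cos φ cos λ, cos φ sin λ, sin φ).
The central angle between the endpoints is δ = arccos(p₁·p₂) ≈ 1.670 rad (95.7°).
Interpolate at f = 1/8 with slerp weights a = sin((1−f)δ)/sin δ ≈ 0.999, b = sin(fδ)/sin δ ≈ 0.208.
p = a·p₁ + b·p₂ ≈ (-0.338, -0.172, 0.925); φ = arcsin(p_z) ≈ 67.72°, λ = atan2(p_y, p_x) ≈ -153.05°.

≈ 67.7°N, 153.0°W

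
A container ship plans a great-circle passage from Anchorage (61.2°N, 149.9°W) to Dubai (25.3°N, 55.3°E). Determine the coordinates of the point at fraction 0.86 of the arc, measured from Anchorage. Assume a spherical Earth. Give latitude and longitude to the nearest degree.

Write both endpoints as unit vectors p₁, p₂ with components (cos φ cos λ, cos φ sin λ, sin φ).
The central angle between the endpoints is δ = arccos(p₁·p₂) ≈ 1.590 rad (91.1°).
Interpolate at f = 0.86 with slerp weights a = sin((1−f)δ)/sin δ ≈ 0.221, b = sin(fδ)/sin δ ≈ 0.980.
p = a·p₁ + b·p₂ ≈ (0.412, 0.675, 0.612); φ = arcsin(p_z) ≈ 37.75°, λ = atan2(p_y, p_x) ≈ 58.58°.

≈ 38°N, 59°E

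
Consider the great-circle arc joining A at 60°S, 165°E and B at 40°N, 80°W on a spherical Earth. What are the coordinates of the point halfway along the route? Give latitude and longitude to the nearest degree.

Convert each endpoint to a unit vector on the sphere (x = cos φ cos λ, y = cos φ sin λ, z = sin φ).
The central angle between the endpoints is δ = arccos(p₁·p₂) ≈ 2.373 rad (135.9°).
Interpolate at f = 1/2 with slerp weights a = sin((1−f)δ)/sin δ ≈ 1.333, b = sin(fδ)/sin δ ≈ 1.333.
p = a·p₁ + b·p₂ ≈ (-0.466, -0.833, -0.298); φ = arcsin(p_z) ≈ -17.31°, λ = atan2(p_y, p_x) ≈ -119.24°.

≈ 17°S, 119°W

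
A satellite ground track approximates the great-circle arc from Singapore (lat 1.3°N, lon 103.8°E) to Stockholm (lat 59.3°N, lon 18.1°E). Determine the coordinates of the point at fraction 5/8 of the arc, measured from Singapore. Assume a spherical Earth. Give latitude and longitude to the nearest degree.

Write both endpoints as unit vectors p₁, p₂ with components (cos φ cos λ, cos φ sin λ, sin φ).
The central angle between the endpoints is δ = arccos(p₁·p₂) ≈ 1.513 rad (86.7°).
Interpolate at f = 5/8 with slerp weights a = sin((1−f)δ)/sin δ ≈ 0.538, b = sin(fδ)/sin δ ≈ 0.812.
p = a·p₁ + b·p₂ ≈ (0.266, 0.651, 0.711); φ = arcsin(p_z) ≈ 45.28°, λ = atan2(p_y, p_x) ≈ 67.81°.

≈ lat 45°N, lon 68°E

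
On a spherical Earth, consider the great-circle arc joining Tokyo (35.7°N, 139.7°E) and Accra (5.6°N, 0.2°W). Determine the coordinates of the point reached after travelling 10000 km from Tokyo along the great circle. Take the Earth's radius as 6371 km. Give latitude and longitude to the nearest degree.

≈ 31°N, 24°E

The haversine formula gives a central angle δ ≈ 2.167 rad (124.1°) between the endpoints. The total great-circle distance is δ·R ≈ 2.167 × 6371 ≈ 13804 km, so the target fraction is f = 10000/13804 ≈ 0.724.
Interpolate at f ≈ 0.724 with slerp weights a = sin((1−f)δ)/sin δ ≈ 0.679, b = sin(fδ)/sin δ ≈ 1.208.
p = a·p₁ + b·p₂ ≈ (0.782, 0.353, 0.514); φ = arcsin(p_z) ≈ 30.95°, λ = atan2(p_y, p_x) ≈ 24.28°.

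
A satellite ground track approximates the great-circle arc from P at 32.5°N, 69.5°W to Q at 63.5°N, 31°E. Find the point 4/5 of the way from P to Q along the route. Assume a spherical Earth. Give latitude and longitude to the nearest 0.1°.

Convert each endpoint to a unit vector on the sphere (x = cos φ cos λ, y = cos φ sin λ, z = sin φ).
The central angle between the endpoints is δ = arccos(p₁·p₂) ≈ 1.146 rad (65.7°).
Interpolate at f = 4/5 with slerp weights a = sin((1−f)δ)/sin δ ≈ 0.249, b = sin(fδ)/sin δ ≈ 0.871.
p = a·p₁ + b·p₂ ≈ (0.407, 0.003, 0.914); φ = arcsin(p_z) ≈ 66.00°, λ = atan2(p_y, p_x) ≈ 0.45°.

≈ 66.0°N, 0.5°E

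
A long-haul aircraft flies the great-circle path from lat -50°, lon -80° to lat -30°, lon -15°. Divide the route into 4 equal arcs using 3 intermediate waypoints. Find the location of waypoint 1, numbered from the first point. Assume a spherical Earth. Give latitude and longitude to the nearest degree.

≈ lat -49°, lon -60°

Convert each endpoint to a unit vector on the sphere (x = cos φ cos λ, y = cos φ sin λ, z = sin φ).
The central angle between the endpoints is δ = arccos(p₁·p₂) ≈ 0.904 rad (51.8°).
Interpolate at f = 1/4 with slerp weights a = sin((1−f)δ)/sin δ ≈ 0.798, b = sin(fδ)/sin δ ≈ 0.285.
p = a·p₁ + b·p₂ ≈ (0.328, -0.569, -0.754); φ = arcsin(p_z) ≈ -48.94°, λ = atan2(p_y, p_x) ≈ -60.07°.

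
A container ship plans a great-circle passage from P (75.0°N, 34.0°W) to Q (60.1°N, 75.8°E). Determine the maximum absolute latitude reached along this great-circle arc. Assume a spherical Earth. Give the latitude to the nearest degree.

The great circle lies in the plane with unit normal n̂ = (p₁ × p₂)/|p₁ × p₂|.
Here n̂_z ≈ +0.200; the vertex latitude is φ_max = arccos|n̂_z| ≈ 78.5°.
Check via Clairaut: cos φ_max = |cos φ₁| · sin C = cos(75.0°)·sin(50.4°) ≈ 0.200, again giving ≈ 78.5°.

≈ 78°N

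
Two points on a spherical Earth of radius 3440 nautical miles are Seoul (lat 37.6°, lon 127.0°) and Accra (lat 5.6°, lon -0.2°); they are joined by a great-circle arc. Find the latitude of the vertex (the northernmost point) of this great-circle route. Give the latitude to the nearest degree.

≈ 46°

The great circle lies in the plane with unit normal n̂ = (p₁ × p₂)/|p₁ × p₂|.
Here n̂_z ≈ -0.691; the vertex latitude is φ_max = arccos|n̂_z| ≈ 46.3°.
Check via Clairaut: cos φ_max = |cos φ₁| · sin C = cos(37.6°)·sin(60.7°) ≈ 0.691, again giving ≈ 46.3°.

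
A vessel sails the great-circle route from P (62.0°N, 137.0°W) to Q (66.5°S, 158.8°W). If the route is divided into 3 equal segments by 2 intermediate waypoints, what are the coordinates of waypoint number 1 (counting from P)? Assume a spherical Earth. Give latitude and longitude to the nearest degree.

Write both endpoints as unit vectors p₁, p₂ with components (cos φ cos λ, cos φ sin λ, sin φ).
The central angle between the endpoints is δ = arccos(p₁·p₂) ≈ 2.260 rad (129.5°).
Interpolate at f = 1/3 with slerp weights a = sin((1−f)δ)/sin δ ≈ 1.293, b = sin(fδ)/sin δ ≈ 0.886.
p = a·p₁ + b·p₂ ≈ (-0.773, -0.542, 0.329); φ = arcsin(p_z) ≈ 19.20°, λ = atan2(p_y, p_x) ≈ -144.99°.

≈ (19°N, 145°W)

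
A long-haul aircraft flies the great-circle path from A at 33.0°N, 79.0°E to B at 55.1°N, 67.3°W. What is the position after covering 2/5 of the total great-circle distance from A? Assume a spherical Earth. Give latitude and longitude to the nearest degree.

≈ 64°N, 54°E

From cos δ = sin φ₁ sin φ₂ + cos φ₁ cos φ₂ cos Δλ, the central angle is δ ≈ 1.523 rad (87.3°).
Interpolate at f = 2/5 with slerp weights a = sin((1−f)δ)/sin δ ≈ 0.793, b = sin(fδ)/sin δ ≈ 0.573.
p = a·p₁ + b·p₂ ≈ (0.253, 0.350, 0.902); φ = arcsin(p_z) ≈ 64.38°, λ = atan2(p_y, p_x) ≈ 54.12°.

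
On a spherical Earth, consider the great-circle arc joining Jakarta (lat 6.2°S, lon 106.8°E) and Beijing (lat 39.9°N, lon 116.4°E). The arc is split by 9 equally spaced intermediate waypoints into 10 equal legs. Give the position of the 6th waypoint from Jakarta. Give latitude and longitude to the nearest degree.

Write both endpoints as unit vectors p₁, p₂ with components (cos φ cos λ, cos φ sin λ, sin φ).
The central angle between the endpoints is δ = arccos(p₁·p₂) ≈ 0.819 rad (46.9°).
Interpolate at f = 6/10 with slerp weights a = sin((1−f)δ)/sin δ ≈ 0.441, b = sin(fδ)/sin δ ≈ 0.646.
p = a·p₁ + b·p₂ ≈ (-0.347, 0.863, 0.367); φ = arcsin(p_z) ≈ 21.52°, λ = atan2(p_y, p_x) ≈ 111.90°.

≈ lat 22°N, lon 112°E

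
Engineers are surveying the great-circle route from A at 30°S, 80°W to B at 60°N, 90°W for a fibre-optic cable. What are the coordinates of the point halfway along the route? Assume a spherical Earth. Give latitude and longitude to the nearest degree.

The haversine formula gives a central angle δ ≈ 1.577 rad (90.4°) between the endpoints.
Interpolate at f = 1/2 with slerp weights a = sin((1−f)δ)/sin δ ≈ 0.709, b = sin(fδ)/sin δ ≈ 0.709.
p = a·p₁ + b·p₂ ≈ (0.107, -0.960, 0.260); φ = arcsin(p_z) ≈ 15.05°, λ = atan2(p_y, p_x) ≈ -83.66°.

≈ 15°N, 84°W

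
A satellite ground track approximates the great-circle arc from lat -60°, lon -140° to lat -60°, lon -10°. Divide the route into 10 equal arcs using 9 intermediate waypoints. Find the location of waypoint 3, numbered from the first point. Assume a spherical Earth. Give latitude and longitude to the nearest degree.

Convert each endpoint to a unit vector on the sphere (x = cos φ cos λ, y = cos φ sin λ, z = sin φ).
The central angle between the endpoints is δ = arccos(p₁·p₂) ≈ 0.941 rad (53.9°).
Interpolate at f = 3/10 with slerp weights a = sin((1−f)δ)/sin δ ≈ 0.757, b = sin(fδ)/sin δ ≈ 0.345.
p = a·p₁ + b·p₂ ≈ (-0.120, -0.273, -0.954); φ = arcsin(p_z) ≈ -72.62°, λ = atan2(p_y, p_x) ≈ -113.77°.

≈ lat -73°, lon -114°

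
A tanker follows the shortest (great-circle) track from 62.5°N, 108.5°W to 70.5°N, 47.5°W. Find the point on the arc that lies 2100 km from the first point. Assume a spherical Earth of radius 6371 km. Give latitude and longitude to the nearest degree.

Convert each endpoint to a unit vector on the sphere (x = cos φ cos λ, y = cos φ sin λ, z = sin φ).
The central angle between the endpoints is δ = arccos(p₁·p₂) ≈ 0.425 rad (24.4°). The total great-circle distance is δ·R ≈ 0.425 × 6371 ≈ 2710 km, so the target fraction is f = 2100/2710 ≈ 0.775.
Interpolate at f ≈ 0.775 with slerp weights a = sin((1−f)δ)/sin δ ≈ 0.232, b = sin(fδ)/sin δ ≈ 0.784.
p = a·p₁ + b·p₂ ≈ (0.143, -0.295, 0.945); φ = arcsin(p_z) ≈ 70.89°, λ = atan2(p_y, p_x) ≈ -64.12°.

≈ 71°N, 64°W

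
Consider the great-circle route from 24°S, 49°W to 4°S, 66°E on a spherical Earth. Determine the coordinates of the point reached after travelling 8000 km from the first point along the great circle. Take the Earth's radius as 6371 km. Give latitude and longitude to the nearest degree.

The haversine formula gives a central angle δ ≈ 1.936 rad (110.9°) between the endpoints. The total great-circle distance is δ·R ≈ 1.936 × 6371 ≈ 12332 km, so the target fraction is f = 8000/12332 ≈ 0.649.
Interpolate at f ≈ 0.649 with slerp weights a = sin((1−f)δ)/sin δ ≈ 0.673, b = sin(fδ)/sin δ ≈ 1.018.
p = a·p₁ + b·p₂ ≈ (0.816, 0.463, -0.345); φ = arcsin(p_z) ≈ -20.17°, λ = atan2(p_y, p_x) ≈ 29.59°.

≈ 20°S, 30°E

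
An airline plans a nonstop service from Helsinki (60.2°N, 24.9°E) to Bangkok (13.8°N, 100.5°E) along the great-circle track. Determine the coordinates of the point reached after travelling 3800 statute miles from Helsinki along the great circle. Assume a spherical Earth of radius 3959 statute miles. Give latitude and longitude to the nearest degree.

From cos δ = sin φ₁ sin φ₂ + cos φ₁ cos φ₂ cos Δλ, the central angle is δ ≈ 1.238 rad (70.9°). The total great-circle distance is δ·R ≈ 1.238 × 3959 ≈ 4900 mi, so the target fraction is f = 3800/4900 ≈ 0.776.
Interpolate at f ≈ 0.776 with slerp weights a = sin((1−f)δ)/sin δ ≈ 0.290, b = sin(fδ)/sin δ ≈ 0.867.
p = a·p₁ + b·p₂ ≈ (-0.023, 0.888, 0.459); φ = arcsin(p_z) ≈ 27.30°, λ = atan2(p_y, p_x) ≈ 91.46°.

≈ 27°N, 91°E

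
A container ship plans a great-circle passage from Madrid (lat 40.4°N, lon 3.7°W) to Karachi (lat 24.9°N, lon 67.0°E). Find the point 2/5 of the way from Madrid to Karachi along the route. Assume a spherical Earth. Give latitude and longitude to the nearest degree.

Write both endpoints as unit vectors p₁, p₂ with components (cos φ cos λ, cos φ sin λ, sin φ).
The central angle between the endpoints is δ = arccos(p₁·p₂) ≈ 1.046 rad (59.9°).
Interpolate at f = 2/5 with slerp weights a = sin((1−f)δ)/sin δ ≈ 0.678, b = sin(fδ)/sin δ ≈ 0.469.
p = a·p₁ + b·p₂ ≈ (0.682, 0.359, 0.637); φ = arcsin(p_z) ≈ 39.60°, λ = atan2(p_y, p_x) ≈ 27.74°.

≈ lat 40°N, lon 28°E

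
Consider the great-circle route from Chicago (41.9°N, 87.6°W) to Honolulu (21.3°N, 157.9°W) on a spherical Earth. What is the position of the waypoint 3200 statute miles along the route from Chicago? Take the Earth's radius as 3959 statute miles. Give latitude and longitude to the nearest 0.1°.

Convert each endpoint to a unit vector on the sphere (x = cos φ cos λ, y = cos φ sin λ, z = sin φ).
The central angle between the endpoints is δ = arccos(p₁·p₂) ≈ 1.074 rad (61.6°). The total great-circle distance is δ·R ≈ 1.074 × 3959 ≈ 4253 mi, so the target fraction is f = 3200/4253 ≈ 0.752.
Interpolate at f ≈ 0.752 with slerp weights a = sin((1−f)δ)/sin δ ≈ 0.299, b = sin(fδ)/sin δ ≈ 0.822.
p = a·p₁ + b·p₂ ≈ (-0.701, -0.511, 0.498); φ = arcsin(p_z) ≈ 29.89°, λ = atan2(p_y, p_x) ≈ -143.92°.

≈ (29.9°N, 143.9°W)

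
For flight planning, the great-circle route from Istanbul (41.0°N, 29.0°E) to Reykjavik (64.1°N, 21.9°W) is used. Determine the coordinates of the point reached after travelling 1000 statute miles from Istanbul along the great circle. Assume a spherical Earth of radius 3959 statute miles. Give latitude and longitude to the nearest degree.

≈ 52°N, 16°E

Convert each endpoint to a unit vector on the sphere (x = cos φ cos λ, y = cos φ sin λ, z = sin φ).
The central angle between the endpoints is δ = arccos(p₁·p₂) ≈ 0.647 rad (37.1°). The total great-circle distance is δ·R ≈ 0.647 × 3959 ≈ 2560 mi, so the target fraction is f = 1000/2560 ≈ 0.391.
Interpolate at f ≈ 0.391 with slerp weights a = sin((1−f)δ)/sin δ ≈ 0.637, b = sin(fδ)/sin δ ≈ 0.415.
p = a·p₁ + b·p₂ ≈ (0.589, 0.166, 0.791); φ = arcsin(p_z) ≈ 52.30°, λ = atan2(p_y, p_x) ≈ 15.71°.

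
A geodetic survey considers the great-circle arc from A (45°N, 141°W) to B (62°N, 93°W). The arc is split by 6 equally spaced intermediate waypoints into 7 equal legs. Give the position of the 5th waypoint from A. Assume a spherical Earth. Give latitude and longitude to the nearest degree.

≈ (59°N, 111°W)

Write both endpoints as unit vectors p₁, p₂ with components (cos φ cos λ, cos φ sin λ, sin φ).
The central angle between the endpoints is δ = arccos(p₁·p₂) ≈ 0.561 rad (32.2°).
Interpolate at f = 5/7 with slerp weights a = sin((1−f)δ)/sin δ ≈ 0.300, b = sin(fδ)/sin δ ≈ 0.733.
p = a·p₁ + b·p₂ ≈ (-0.183, -0.477, 0.860); φ = arcsin(p_z) ≈ 59.26°, λ = atan2(p_y, p_x) ≈ -110.97°.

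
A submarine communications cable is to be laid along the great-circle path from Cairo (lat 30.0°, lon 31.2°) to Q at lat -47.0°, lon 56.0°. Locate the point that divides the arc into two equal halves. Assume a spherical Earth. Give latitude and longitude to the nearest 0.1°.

From cos δ = sin φ₁ sin φ₂ + cos φ₁ cos φ₂ cos Δλ, the central angle is δ ≈ 1.399 rad (80.2°).
Interpolate at f = 1/2 with slerp weights a = sin((1−f)δ)/sin δ ≈ 0.654, b = sin(fδ)/sin δ ≈ 0.654.
p = a·p₁ + b·p₂ ≈ (0.733, 0.663, -0.151); φ = arcsin(p_z) ≈ -8.70°, λ = atan2(p_y, p_x) ≈ 42.10°.

≈ lat -8.7°, lon 42.1°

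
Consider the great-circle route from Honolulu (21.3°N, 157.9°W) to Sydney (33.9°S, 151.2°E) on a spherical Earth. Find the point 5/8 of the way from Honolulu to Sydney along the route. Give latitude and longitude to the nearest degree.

Convert each endpoint to a unit vector on the sphere (x = cos φ cos λ, y = cos φ sin λ, z = sin φ).
The central angle between the endpoints is δ = arccos(p₁·p₂) ≈ 1.282 rad (73.4°).
Interpolate at f = 5/8 with slerp weights a = sin((1−f)δ)/sin δ ≈ 0.482, b = sin(fδ)/sin δ ≈ 0.749.
p = a·p₁ + b·p₂ ≈ (-0.961, 0.130, -0.243); φ = arcsin(p_z) ≈ -14.04°, λ = atan2(p_y, p_x) ≈ 172.27°.

≈ 14°S, 172°E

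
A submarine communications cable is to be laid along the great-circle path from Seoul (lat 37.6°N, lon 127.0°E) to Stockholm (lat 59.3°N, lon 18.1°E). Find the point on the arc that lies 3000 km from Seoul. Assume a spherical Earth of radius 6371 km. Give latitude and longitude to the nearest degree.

Write both endpoints as unit vectors p₁, p₂ with components (cos φ cos λ, cos φ sin λ, sin φ).
The central angle between the endpoints is δ = arccos(p₁·p₂) ≈ 1.166 rad (66.8°). The total great-circle distance is δ·R ≈ 1.166 × 6371 ≈ 7430 km, so the target fraction is f = 3000/7430 ≈ 0.404.
Interpolate at f ≈ 0.404 with slerp weights a = sin((1−f)δ)/sin δ ≈ 0.697, b = sin(fδ)/sin δ ≈ 0.494.
p = a·p₁ + b·p₂ ≈ (-0.093, 0.519, 0.850); φ = arcsin(p_z) ≈ 58.16°, λ = atan2(p_y, p_x) ≈ 100.13°.

≈ lat 58°N, lon 100°E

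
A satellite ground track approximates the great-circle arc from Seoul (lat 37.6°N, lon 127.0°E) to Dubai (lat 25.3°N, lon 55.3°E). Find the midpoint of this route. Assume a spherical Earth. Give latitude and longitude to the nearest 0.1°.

≈ lat 37.0°N, lon 88.4°E

Write both endpoints as unit vectors p₁, p₂ with components (cos φ cos λ, cos φ sin λ, sin φ).
The central angle between the endpoints is δ = arccos(p₁·p₂) ≈ 1.064 rad (60.9°).
Interpolate at f = 1/2 with slerp weights a = sin((1−f)δ)/sin δ ≈ 0.580, b = sin(fδ)/sin δ ≈ 0.580.
p = a·p₁ + b·p₂ ≈ (0.022, 0.798, 0.602); φ = arcsin(p_z) ≈ 37.01°, λ = atan2(p_y, p_x) ≈ 88.42°.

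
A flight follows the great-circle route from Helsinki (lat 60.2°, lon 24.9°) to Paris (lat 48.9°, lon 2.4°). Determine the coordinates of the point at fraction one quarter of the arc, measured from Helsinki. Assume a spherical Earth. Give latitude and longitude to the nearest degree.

From cos δ = sin φ₁ sin φ₂ + cos φ₁ cos φ₂ cos Δλ, the central angle is δ ≈ 0.299 rad (17.1°).
Interpolate at f = 1/4 with slerp weights a = sin((1−f)δ)/sin δ ≈ 0.755, b = sin(fδ)/sin δ ≈ 0.254.
p = a·p₁ + b·p₂ ≈ (0.507, 0.165, 0.846); φ = arcsin(p_z) ≈ 57.79°, λ = atan2(p_y, p_x) ≈ 18.03°.

≈ lat 58°, lon 18°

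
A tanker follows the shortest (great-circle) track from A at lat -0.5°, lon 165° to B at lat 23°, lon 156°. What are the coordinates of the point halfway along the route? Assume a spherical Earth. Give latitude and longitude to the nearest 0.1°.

Write both endpoints as unit vectors p₁, p₂ with components (cos φ cos λ, cos φ sin λ, sin φ).
The central angle between the endpoints is δ = arccos(p₁·p₂) ≈ 0.438 rad (25.1°).
Interpolate at f = 1/2 with slerp weights a = sin((1−f)δ)/sin δ ≈ 0.512, b = sin(fδ)/sin δ ≈ 0.512.
p = a·p₁ + b·p₂ ≈ (-0.925, 0.324, 0.196); φ = arcsin(p_z) ≈ 11.28°, λ = atan2(p_y, p_x) ≈ 160.69°.

≈ lat 11.3°, lon 160.7°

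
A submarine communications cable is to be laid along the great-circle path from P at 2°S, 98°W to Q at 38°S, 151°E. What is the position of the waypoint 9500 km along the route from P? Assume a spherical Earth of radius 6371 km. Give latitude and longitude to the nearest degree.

≈ 40°S, 176°E

From cos δ = sin φ₁ sin φ₂ + cos φ₁ cos φ₂ cos Δλ, the central angle is δ ≈ 1.835 rad (105.1°). The total great-circle distance is δ·R ≈ 1.835 × 6371 ≈ 11688 km, so the target fraction is f = 9500/11688 ≈ 0.813.
Interpolate at f ≈ 0.813 with slerp weights a = sin((1−f)δ)/sin δ ≈ 0.349, b = sin(fδ)/sin δ ≈ 1.033.
p = a·p₁ + b·p₂ ≈ (-0.760, 0.049, -0.648); φ = arcsin(p_z) ≈ -40.38°, λ = atan2(p_y, p_x) ≈ 176.29°.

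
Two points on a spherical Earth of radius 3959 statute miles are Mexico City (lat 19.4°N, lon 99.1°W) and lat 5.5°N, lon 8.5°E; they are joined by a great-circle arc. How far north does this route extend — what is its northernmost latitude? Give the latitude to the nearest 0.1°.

≈ 22.4°N

The great circle lies in the plane with unit normal n̂ = (p₁ × p₂)/|p₁ × p₂|.
Here n̂_z ≈ +0.925; the vertex latitude is φ_max = arccos|n̂_z| ≈ 22.4°.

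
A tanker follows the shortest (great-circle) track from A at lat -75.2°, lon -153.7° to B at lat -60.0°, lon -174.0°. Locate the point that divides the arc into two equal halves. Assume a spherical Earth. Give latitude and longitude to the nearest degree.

≈ lat -68°, lon -167°

Write both endpoints as unit vectors p₁, p₂ with components (cos φ cos λ, cos φ sin λ, sin φ).
The central angle between the endpoints is δ = arccos(p₁·p₂) ≈ 0.294 rad (16.8°).
Interpolate at f = 1/2 with slerp weights a = sin((1−f)δ)/sin δ ≈ 0.505, b = sin(fδ)/sin δ ≈ 0.505.
p = a·p₁ + b·p₂ ≈ (-0.367, -0.084, -0.926); φ = arcsin(p_z) ≈ -67.88°, λ = atan2(p_y, p_x) ≈ -167.17°.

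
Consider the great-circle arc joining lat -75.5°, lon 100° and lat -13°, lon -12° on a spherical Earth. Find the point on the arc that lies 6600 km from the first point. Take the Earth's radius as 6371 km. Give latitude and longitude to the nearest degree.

Convert each endpoint to a unit vector on the sphere (x = cos φ cos λ, y = cos φ sin λ, z = sin φ).
The central angle between the endpoints is δ = arccos(p₁·p₂) ≈ 1.444 rad (82.7°). The total great-circle distance is δ·R ≈ 1.444 × 6371 ≈ 9200 km, so the target fraction is f = 6600/9200 ≈ 0.717.
Interpolate at f ≈ 0.717 with slerp weights a = sin((1−f)δ)/sin δ ≈ 0.400, b = sin(fδ)/sin δ ≈ 0.867.
p = a·p₁ + b·p₂ ≈ (0.809, -0.077, -0.582); φ = arcsin(p_z) ≈ -35.62°, λ = atan2(p_y, p_x) ≈ -5.44°.

≈ lat -36°, lon -5°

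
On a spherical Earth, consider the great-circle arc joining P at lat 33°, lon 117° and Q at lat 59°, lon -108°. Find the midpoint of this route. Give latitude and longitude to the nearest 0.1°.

Write both endpoints as unit vectors p₁, p₂ with components (cos φ cos λ, cos φ sin λ, sin φ).
The central angle between the endpoints is δ = arccos(p₁·p₂) ≈ 1.409 rad (80.7°).
Interpolate at f = 1/2 with slerp weights a = sin((1−f)δ)/sin δ ≈ 0.656, b = sin(fδ)/sin δ ≈ 0.656.
p = a·p₁ + b·p₂ ≈ (-0.354, 0.169, 0.920); φ = arcsin(p_z) ≈ 66.89°, λ = atan2(p_y, p_x) ≈ 154.51°.

≈ lat 66.9°, lon 154.5°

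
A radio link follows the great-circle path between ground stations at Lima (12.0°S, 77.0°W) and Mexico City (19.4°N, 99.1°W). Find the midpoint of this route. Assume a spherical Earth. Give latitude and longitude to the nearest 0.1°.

From cos δ = sin φ₁ sin φ₂ + cos φ₁ cos φ₂ cos Δλ, the central angle is δ ≈ 0.667 rad (38.2°).
Interpolate at f = 1/2 with slerp weights a = sin((1−f)δ)/sin δ ≈ 0.529, b = sin(fδ)/sin δ ≈ 0.529.
p = a·p₁ + b·p₂ ≈ (0.037, -0.997, 0.066); φ = arcsin(p_z) ≈ 3.77°, λ = atan2(p_y, p_x) ≈ -87.85°.

≈ 3.8°N, 87.8°W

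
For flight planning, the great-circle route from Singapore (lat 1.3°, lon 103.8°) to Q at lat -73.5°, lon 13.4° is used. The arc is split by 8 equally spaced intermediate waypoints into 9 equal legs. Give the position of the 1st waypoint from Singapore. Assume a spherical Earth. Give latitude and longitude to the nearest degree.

≈ lat -8°, lon 101°

Write both endpoints as unit vectors p₁, p₂ with components (cos φ cos λ, cos φ sin λ, sin φ).
The central angle between the endpoints is δ = arccos(p₁·p₂) ≈ 1.595 rad (91.4°).
Interpolate at f = 1/9 with slerp weights a = sin((1−f)δ)/sin δ ≈ 0.989, b = sin(fδ)/sin δ ≈ 0.176.
p = a·p₁ + b·p₂ ≈ (-0.187, 0.971, -0.147); φ = arcsin(p_z) ≈ -8.43°, λ = atan2(p_y, p_x) ≈ 100.90°.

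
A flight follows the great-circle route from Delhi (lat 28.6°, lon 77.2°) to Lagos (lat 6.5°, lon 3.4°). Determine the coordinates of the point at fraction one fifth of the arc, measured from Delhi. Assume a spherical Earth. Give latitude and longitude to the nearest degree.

≈ lat 27°, lon 61°

The haversine formula gives a central angle δ ≈ 1.269 rad (72.7°) between the endpoints.
Interpolate at f = 1/5 with slerp weights a = sin((1−f)δ)/sin δ ≈ 0.890, b = sin(fδ)/sin δ ≈ 0.263.
p = a·p₁ + b·p₂ ≈ (0.434, 0.777, 0.456); φ = arcsin(p_z) ≈ 27.11°, λ = atan2(p_y, p_x) ≈ 60.83°.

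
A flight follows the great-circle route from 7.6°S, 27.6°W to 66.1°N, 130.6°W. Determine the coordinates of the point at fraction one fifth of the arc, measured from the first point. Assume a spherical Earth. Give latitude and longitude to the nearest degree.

≈ 11°N, 36°W

Write both endpoints as unit vectors p₁, p₂ with components (cos φ cos λ, cos φ sin λ, sin φ).
The central angle between the endpoints is δ = arccos(p₁·p₂) ≈ 1.784 rad (102.2°).
Interpolate at f = 1/5 with slerp weights a = sin((1−f)δ)/sin δ ≈ 1.013, b = sin(fδ)/sin δ ≈ 0.357.
p = a·p₁ + b·p₂ ≈ (0.795, -0.575, 0.193); φ = arcsin(p_z) ≈ 11.11°, λ = atan2(p_y, p_x) ≈ -35.86°.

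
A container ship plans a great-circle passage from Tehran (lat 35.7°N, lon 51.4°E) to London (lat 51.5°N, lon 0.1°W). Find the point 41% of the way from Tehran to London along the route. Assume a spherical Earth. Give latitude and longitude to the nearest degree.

From cos δ = sin φ₁ sin φ₂ + cos φ₁ cos φ₂ cos Δλ, the central angle is δ ≈ 0.690 rad (39.5°).
Interpolate at f = 0.41 with slerp weights a = sin((1−f)δ)/sin δ ≈ 0.622, b = sin(fδ)/sin δ ≈ 0.439.
p = a·p₁ + b·p₂ ≈ (0.588, 0.394, 0.706); φ = arcsin(p_z) ≈ 44.92°, λ = atan2(p_y, p_x) ≈ 33.84°.

≈ lat 45°N, lon 34°E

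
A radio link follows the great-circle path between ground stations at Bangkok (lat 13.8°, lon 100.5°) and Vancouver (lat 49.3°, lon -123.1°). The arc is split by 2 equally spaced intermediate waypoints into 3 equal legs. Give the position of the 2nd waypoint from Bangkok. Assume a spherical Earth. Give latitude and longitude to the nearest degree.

≈ lat 63°, lon 175°

Write both endpoints as unit vectors p₁, p₂ with components (cos φ cos λ, cos φ sin λ, sin φ).
The central angle between the endpoints is δ = arccos(p₁·p₂) ≈ 1.852 rad (106.1°).
Interpolate at f = 2/3 with slerp weights a = sin((1−f)δ)/sin δ ≈ 0.603, b = sin(fδ)/sin δ ≈ 0.983.
p = a·p₁ + b·p₂ ≈ (-0.457, 0.039, 0.889); φ = arcsin(p_z) ≈ 62.73°, λ = atan2(p_y, p_x) ≈ 175.17°.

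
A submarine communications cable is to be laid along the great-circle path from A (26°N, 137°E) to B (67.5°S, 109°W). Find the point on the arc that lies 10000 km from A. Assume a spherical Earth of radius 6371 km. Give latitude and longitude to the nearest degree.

Write both endpoints as unit vectors p₁, p₂ with components (cos φ cos λ, cos φ sin λ, sin φ).
The central angle between the endpoints is δ = arccos(p₁·p₂) ≈ 2.147 rad (123.0°). The total great-circle distance is δ·R ≈ 2.147 × 6371 ≈ 13679 km, so the target fraction is f = 10000/13679 ≈ 0.731.
Interpolate at f ≈ 0.731 with slerp weights a = sin((1−f)δ)/sin δ ≈ 0.651, b = sin(fδ)/sin δ ≈ 1.193.
p = a·p₁ + b·p₂ ≈ (-0.577, -0.032, -0.816); φ = arcsin(p_z) ≈ -54.73°, λ = atan2(p_y, p_x) ≈ -176.78°.

≈ (55°S, 177°W)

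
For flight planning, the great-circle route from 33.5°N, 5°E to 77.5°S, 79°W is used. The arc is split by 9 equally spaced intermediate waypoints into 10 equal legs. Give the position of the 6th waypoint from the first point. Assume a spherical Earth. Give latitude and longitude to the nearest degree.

≈ 37°S, 13°W

From cos δ = sin φ₁ sin φ₂ + cos φ₁ cos φ₂ cos Δλ, the central angle is δ ≈ 2.118 rad (121.3°).
Interpolate at f = 6/10 with slerp weights a = sin((1−f)δ)/sin δ ≈ 0.877, b = sin(fδ)/sin δ ≈ 1.118.
p = a·p₁ + b·p₂ ≈ (0.775, -0.174, -0.608); φ = arcsin(p_z) ≈ -37.42°, λ = atan2(p_y, p_x) ≈ -12.64°.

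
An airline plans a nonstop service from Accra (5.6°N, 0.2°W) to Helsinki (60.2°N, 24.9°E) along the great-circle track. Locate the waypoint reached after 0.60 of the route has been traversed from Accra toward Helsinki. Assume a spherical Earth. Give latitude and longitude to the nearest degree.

≈ 39°N, 10°E

Convert each endpoint to a unit vector on the sphere (x = cos φ cos λ, y = cos φ sin λ, z = sin φ).
The central angle between the endpoints is δ = arccos(p₁·p₂) ≈ 1.009 rad (57.8°).
Interpolate at f = 0.60 with slerp weights a = sin((1−f)δ)/sin δ ≈ 0.464, b = sin(fδ)/sin δ ≈ 0.672.
p = a·p₁ + b·p₂ ≈ (0.765, 0.139, 0.629); φ = arcsin(p_z) ≈ 38.96°, λ = atan2(p_y, p_x) ≈ 10.31°.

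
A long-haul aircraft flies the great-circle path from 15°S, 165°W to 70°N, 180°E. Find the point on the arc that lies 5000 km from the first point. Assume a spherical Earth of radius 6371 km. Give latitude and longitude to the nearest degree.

≈ 30°N, 169°W

Convert each endpoint to a unit vector on the sphere (x = cos φ cos λ, y = cos φ sin λ, z = sin φ).
The central angle between the endpoints is δ = arccos(p₁·p₂) ≈ 1.495 rad (85.6°). The total great-circle distance is δ·R ≈ 1.495 × 6371 ≈ 9524 km, so the target fraction is f = 5000/9524 ≈ 0.525.
Interpolate at f ≈ 0.525 with slerp weights a = sin((1−f)δ)/sin δ ≈ 0.654, b = sin(fδ)/sin δ ≈ 0.709.
p = a·p₁ + b·p₂ ≈ (-0.852, -0.163, 0.497); φ = arcsin(p_z) ≈ 29.79°, λ = atan2(p_y, p_x) ≈ -169.15°.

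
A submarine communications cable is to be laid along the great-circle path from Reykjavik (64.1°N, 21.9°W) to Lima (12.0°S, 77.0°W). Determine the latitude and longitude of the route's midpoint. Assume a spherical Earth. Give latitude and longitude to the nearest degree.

≈ 28°N, 61°W

Write both endpoints as unit vectors p₁, p₂ with components (cos φ cos λ, cos φ sin λ, sin φ).
The central angle between the endpoints is δ = arccos(p₁·p₂) ≈ 1.513 rad (86.7°).
Interpolate at f = 1/2 with slerp weights a = sin((1−f)δ)/sin δ ≈ 0.688, b = sin(fδ)/sin δ ≈ 0.688.
p = a·p₁ + b·p₂ ≈ (0.430, -0.767, 0.476); φ = arcsin(p_z) ≈ 28.40°, λ = atan2(p_y, p_x) ≈ -60.74°.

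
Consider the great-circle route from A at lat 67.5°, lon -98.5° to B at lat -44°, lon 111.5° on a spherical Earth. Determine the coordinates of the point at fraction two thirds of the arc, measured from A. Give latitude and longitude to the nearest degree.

Write both endpoints as unit vectors p₁, p₂ with components (cos φ cos λ, cos φ sin λ, sin φ).
The central angle between the endpoints is δ = arccos(p₁·p₂) ≈ 2.647 rad (151.7°).
Interpolate at f = 2/3 with slerp weights a = sin((1−f)δ)/sin δ ≈ 1.627, b = sin(fδ)/sin δ ≈ 2.067.
p = a·p₁ + b·p₂ ≈ (-0.637, 0.768, 0.067); φ = arcsin(p_z) ≈ 3.84°, λ = atan2(p_y, p_x) ≈ 129.68°.

≈ lat 4°, lon 130°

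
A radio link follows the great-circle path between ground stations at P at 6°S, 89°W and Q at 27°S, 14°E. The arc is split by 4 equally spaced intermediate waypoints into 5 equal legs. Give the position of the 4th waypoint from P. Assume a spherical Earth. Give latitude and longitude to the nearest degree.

≈ 29°S, 8°W

Write both endpoints as unit vectors p₁, p₂ with components (cos φ cos λ, cos φ sin λ, sin φ).
The central angle between the endpoints is δ = arccos(p₁·p₂) ≈ 1.723 rad (98.7°).
Interpolate at f = 4/5 with slerp weights a = sin((1−f)δ)/sin δ ≈ 0.342, b = sin(fδ)/sin δ ≈ 0.993.
p = a·p₁ + b·p₂ ≈ (0.865, -0.126, -0.487); φ = arcsin(p_z) ≈ -29.12°, λ = atan2(p_y, p_x) ≈ -8.28°.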